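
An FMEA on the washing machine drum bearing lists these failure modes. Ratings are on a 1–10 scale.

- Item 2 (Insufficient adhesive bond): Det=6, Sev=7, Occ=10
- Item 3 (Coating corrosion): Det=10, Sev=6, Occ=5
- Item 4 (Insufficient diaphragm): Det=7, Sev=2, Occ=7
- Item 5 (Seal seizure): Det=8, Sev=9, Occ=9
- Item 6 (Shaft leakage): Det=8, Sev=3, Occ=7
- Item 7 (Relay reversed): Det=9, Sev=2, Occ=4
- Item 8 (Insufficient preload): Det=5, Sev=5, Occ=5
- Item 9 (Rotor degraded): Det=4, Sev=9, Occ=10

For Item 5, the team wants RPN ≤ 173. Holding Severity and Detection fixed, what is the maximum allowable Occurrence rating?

Item 5: S=9, O=9, D=8 → current RPN = 648.
Fixed product = 72. Need 72 × O ≤ 173, so O ≤ 173/72 = 2.40.
Maximum integer Occurrence rating = 2 (gives RPN 144; O=3 would give 216 > 173).

2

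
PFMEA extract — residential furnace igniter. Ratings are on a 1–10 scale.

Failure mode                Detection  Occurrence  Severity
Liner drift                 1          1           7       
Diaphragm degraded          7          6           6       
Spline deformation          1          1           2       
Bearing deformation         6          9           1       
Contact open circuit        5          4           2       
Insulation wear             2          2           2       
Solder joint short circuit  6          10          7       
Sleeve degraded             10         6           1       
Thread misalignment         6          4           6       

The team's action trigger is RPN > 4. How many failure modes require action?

RPN = Severity × Occurrence × Detection:
  Liner drift: 7 × 1 × 1 = 7
  Diaphragm degraded: 6 × 6 × 7 = 252
  Spline deformation: 2 × 1 × 1 = 2
  Bearing deformation: 1 × 9 × 6 = 54
  Contact open circuit: 2 × 4 × 5 = 40
  Insulation wear: 2 × 2 × 2 = 8
  Solder joint short circuit: 7 × 10 × 6 = 420
  Sleeve degraded: 1 × 6 × 10 = 60
  Thread misalignment: 6 × 4 × 6 = 144
Modes with RPN > 4: Liner drift (7), Diaphragm degraded (252), Bearing deformation (54), Contact open circuit (40), Insulation wear (8), Solder joint short circuit (420), Sleeve degraded (60), Thread misalignment (144) → 8.

8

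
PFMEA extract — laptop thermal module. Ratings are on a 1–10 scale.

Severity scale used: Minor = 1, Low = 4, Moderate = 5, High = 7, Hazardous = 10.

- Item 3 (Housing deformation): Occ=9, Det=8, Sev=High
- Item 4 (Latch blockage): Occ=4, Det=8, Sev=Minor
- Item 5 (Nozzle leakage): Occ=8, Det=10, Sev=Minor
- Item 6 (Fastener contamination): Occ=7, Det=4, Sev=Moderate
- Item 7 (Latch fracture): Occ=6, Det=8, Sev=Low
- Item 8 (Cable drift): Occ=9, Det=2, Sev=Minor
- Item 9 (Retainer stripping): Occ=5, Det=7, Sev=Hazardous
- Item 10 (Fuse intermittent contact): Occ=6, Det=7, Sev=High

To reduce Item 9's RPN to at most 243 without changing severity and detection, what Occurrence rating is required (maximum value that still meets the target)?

3

Item 9: S=10, O=5, D=7 → current RPN = 350.
Fixed product = 70. Need 70 × O ≤ 243, so O ≤ 243/70 = 3.47.
Maximum integer Occurrence rating = 3 (gives RPN 210; O=4 would give 280 > 243).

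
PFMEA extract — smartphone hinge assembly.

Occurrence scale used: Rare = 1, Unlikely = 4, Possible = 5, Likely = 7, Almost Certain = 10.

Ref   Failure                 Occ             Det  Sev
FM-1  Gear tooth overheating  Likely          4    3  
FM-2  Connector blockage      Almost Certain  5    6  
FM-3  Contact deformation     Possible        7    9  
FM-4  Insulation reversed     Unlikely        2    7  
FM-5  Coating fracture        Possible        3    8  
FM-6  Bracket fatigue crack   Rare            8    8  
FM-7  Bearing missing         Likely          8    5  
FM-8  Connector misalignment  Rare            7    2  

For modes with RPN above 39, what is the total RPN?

RPN = Severity × Occurrence × Detection:
  FM-1: 3 × 7 × 4 = 84
  FM-2: 6 × 10 × 5 = 300
  FM-3: 9 × 5 × 7 = 315
  FM-4: 7 × 4 × 2 = 56
  FM-5: 8 × 5 × 3 = 120
  FM-6: 8 × 1 × 8 = 64
  FM-7: 5 × 7 × 8 = 280
  FM-8: 2 × 1 × 7 = 14
RPN > 39: FM-1 (84), FM-2 (300), FM-3 (315), FM-4 (56), FM-5 (120), FM-6 (64), FM-7 (280).
Sum: 84 + 300 + 315 + 56 + 120 + 64 + 280 = 1219.

1219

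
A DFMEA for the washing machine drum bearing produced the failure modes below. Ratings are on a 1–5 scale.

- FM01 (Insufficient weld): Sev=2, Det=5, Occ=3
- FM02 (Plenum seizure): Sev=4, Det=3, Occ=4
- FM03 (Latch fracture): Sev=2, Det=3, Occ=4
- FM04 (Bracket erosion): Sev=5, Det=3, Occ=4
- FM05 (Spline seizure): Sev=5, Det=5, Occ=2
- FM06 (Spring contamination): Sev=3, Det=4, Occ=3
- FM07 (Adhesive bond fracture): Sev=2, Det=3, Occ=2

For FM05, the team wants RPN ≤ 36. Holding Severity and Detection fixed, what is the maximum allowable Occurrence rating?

FM05: S=5, O=2, D=5 → current RPN = 50.
Fixed product = 25. Need 25 × O ≤ 36, so O ≤ 36/25 = 1.44.
Maximum integer Occurrence rating = 1 (gives RPN 25; O=2 would give 50 > 36).

1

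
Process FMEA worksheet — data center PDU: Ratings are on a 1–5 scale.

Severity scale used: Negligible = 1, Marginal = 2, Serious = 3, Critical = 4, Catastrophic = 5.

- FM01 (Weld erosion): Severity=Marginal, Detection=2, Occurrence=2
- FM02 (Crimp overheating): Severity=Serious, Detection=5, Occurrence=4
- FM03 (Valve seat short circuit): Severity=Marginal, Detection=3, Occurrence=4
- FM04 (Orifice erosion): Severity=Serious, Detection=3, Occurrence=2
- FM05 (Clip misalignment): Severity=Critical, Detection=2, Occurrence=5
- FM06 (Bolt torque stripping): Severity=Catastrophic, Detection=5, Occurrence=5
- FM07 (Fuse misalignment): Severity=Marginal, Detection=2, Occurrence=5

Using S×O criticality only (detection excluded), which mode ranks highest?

FM06

Criticality = Severity × Occurrence:
  FM01: 2 × 2 = 4
  FM02: 3 × 4 = 12
  FM03: 2 × 4 = 8
  FM04: 3 × 2 = 6
  FM05: 4 × 5 = 20
  FM06: 5 × 5 = 25
  FM07: 2 × 5 = 10
Highest criticality is 25 → FM06.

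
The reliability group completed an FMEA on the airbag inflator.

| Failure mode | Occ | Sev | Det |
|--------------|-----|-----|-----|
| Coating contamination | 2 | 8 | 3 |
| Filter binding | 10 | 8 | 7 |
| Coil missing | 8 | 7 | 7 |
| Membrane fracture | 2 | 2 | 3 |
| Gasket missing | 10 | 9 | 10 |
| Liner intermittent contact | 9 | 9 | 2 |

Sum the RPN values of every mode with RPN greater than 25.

2062

RPN = Severity × Occurrence × Detection:
  Coating contamination: 8 × 2 × 3 = 48
  Filter binding: 8 × 10 × 7 = 560
  Coil missing: 7 × 8 × 7 = 392
  Membrane fracture: 2 × 2 × 3 = 12
  Gasket missing: 9 × 10 × 10 = 900
  Liner intermittent contact: 9 × 9 × 2 = 162
RPN > 25: Coating contamination (48), Filter binding (560), Coil missing (392), Gasket missing (900), Liner intermittent contact (162).
Sum: 48 + 560 + 392 + 900 + 162 = 2062.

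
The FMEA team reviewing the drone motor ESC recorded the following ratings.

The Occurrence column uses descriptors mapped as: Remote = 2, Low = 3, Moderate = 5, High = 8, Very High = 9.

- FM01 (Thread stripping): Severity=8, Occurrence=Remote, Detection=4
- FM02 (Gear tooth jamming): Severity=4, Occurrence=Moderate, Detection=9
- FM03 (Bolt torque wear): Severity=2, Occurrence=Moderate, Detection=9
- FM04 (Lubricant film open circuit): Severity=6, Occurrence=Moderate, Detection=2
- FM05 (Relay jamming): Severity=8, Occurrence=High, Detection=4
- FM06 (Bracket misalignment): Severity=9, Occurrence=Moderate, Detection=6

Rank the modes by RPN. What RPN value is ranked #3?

RPN = Severity × Occurrence × Detection:
  FM01: 8 × 2 × 4 = 64
  FM02: 4 × 5 × 9 = 180
  FM03: 2 × 5 × 9 = 90
  FM04: 6 × 5 × 2 = 60
  FM05: 8 × 8 × 4 = 256
  FM06: 9 × 5 × 6 = 270
Sorted descending: 270, 256, 180, 90, 64, 60.
The third-highest RPN is 180 (FM02).

180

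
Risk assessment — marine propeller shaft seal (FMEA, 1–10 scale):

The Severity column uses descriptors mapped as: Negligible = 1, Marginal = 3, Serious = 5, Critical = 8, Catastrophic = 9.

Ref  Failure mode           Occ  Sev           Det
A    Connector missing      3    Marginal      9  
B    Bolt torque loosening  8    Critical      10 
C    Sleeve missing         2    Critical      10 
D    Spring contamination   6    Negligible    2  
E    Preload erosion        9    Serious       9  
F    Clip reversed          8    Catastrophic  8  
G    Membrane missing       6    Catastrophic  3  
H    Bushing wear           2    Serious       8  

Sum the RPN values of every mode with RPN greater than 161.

RPN = Severity × Occurrence × Detection:
  A: 3 × 3 × 9 = 81
  B: 8 × 8 × 10 = 640
  C: 8 × 2 × 10 = 160
  D: 1 × 6 × 2 = 12
  E: 5 × 9 × 9 = 405
  F: 9 × 8 × 8 = 576
  G: 9 × 6 × 3 = 162
  H: 5 × 2 × 8 = 80
RPN > 161: B (640), E (405), F (576), G (162).
Sum: 640 + 405 + 576 + 162 = 1783.

1783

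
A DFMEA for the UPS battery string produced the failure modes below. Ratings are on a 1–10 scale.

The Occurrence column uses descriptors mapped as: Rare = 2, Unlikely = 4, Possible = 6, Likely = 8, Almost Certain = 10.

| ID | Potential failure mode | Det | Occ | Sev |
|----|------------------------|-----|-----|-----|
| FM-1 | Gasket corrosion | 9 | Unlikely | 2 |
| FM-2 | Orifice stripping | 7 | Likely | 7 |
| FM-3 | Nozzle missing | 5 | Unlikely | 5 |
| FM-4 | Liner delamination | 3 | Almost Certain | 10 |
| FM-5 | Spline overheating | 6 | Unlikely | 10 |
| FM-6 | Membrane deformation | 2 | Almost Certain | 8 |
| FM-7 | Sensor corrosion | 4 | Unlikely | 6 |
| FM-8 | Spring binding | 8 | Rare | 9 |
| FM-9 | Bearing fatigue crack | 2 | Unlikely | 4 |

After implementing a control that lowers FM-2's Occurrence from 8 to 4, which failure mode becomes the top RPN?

FM-4

RPN = Severity × Occurrence × Detection:
  FM-1: 2 × 4 × 9 = 72
  FM-2: 7 × 8 × 7 = 392
  FM-3: 5 × 4 × 5 = 100
  FM-4: 10 × 10 × 3 = 300
  FM-5: 10 × 4 × 6 = 240
  FM-6: 8 × 10 × 2 = 160
  FM-7: 6 × 4 × 4 = 96
  FM-8: 9 × 2 × 8 = 144
  FM-9: 4 × 4 × 2 = 32
After action: FM-2 → 7 × 4 × 7 = 196.
Revised RPNs: FM-4=300, FM-5=240, FM-2=196, FM-6=160, FM-8=144, FM-3=100, FM-7=96, FM-1=72, FM-9=32.
Highest is now FM-4 (300).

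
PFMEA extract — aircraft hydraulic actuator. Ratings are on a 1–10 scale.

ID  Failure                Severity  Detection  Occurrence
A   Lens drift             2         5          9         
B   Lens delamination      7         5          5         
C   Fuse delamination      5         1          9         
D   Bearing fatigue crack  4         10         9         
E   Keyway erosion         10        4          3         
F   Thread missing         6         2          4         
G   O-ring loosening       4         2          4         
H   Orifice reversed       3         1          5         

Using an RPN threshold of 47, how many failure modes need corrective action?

5

RPN = Severity × Occurrence × Detection:
  A: 2 × 9 × 5 = 90
  B: 7 × 5 × 5 = 175
  C: 5 × 9 × 1 = 45
  D: 4 × 9 × 10 = 360
  E: 10 × 3 × 4 = 120
  F: 6 × 4 × 2 = 48
  G: 4 × 4 × 2 = 32
  H: 3 × 5 × 1 = 15
Modes with RPN ≥ 47: A (90), B (175), D (360), E (120), F (48) → 5.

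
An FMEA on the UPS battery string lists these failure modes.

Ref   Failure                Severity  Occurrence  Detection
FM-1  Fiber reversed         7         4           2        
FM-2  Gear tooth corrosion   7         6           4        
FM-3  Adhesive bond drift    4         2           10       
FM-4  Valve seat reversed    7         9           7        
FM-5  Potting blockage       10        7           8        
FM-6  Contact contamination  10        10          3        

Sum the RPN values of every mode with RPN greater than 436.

RPN = Severity × Occurrence × Detection:
  FM-1: 7 × 4 × 2 = 56
  FM-2: 7 × 6 × 4 = 168
  FM-3: 4 × 2 × 10 = 80
  FM-4: 7 × 9 × 7 = 441
  FM-5: 10 × 7 × 8 = 560
  FM-6: 10 × 10 × 3 = 300
RPN > 436: FM-4 (441), FM-5 (560).
Sum: 441 + 560 = 1001.

1001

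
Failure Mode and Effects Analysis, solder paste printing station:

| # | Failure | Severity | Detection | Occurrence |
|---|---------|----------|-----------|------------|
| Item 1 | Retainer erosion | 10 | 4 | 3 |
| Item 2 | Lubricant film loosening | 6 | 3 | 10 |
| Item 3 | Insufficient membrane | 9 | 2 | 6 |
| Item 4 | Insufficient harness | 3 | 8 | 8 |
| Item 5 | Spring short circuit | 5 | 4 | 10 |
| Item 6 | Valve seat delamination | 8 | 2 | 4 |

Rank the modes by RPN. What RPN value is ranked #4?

120

RPN = Severity × Occurrence × Detection:
  Item 1: 10 × 3 × 4 = 120
  Item 2: 6 × 10 × 3 = 180
  Item 3: 9 × 6 × 2 = 108
  Item 4: 3 × 8 × 8 = 192
  Item 5: 5 × 10 × 4 = 200
  Item 6: 8 × 4 × 2 = 64
Sorted descending: 200, 192, 180, 120, 108, 64.
The fourth-highest RPN is 120 (Item 1).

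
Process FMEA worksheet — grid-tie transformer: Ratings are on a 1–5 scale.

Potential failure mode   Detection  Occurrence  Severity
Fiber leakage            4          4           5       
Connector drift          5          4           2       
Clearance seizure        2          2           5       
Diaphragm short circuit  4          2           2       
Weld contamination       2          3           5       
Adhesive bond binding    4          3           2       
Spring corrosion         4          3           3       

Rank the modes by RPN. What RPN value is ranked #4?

RPN = Severity × Occurrence × Detection:
  Fiber leakage: 5 × 4 × 4 = 80
  Connector drift: 2 × 4 × 5 = 40
  Clearance seizure: 5 × 2 × 2 = 20
  Diaphragm short circuit: 2 × 2 × 4 = 16
  Weld contamination: 5 × 3 × 2 = 30
  Adhesive bond binding: 2 × 3 × 4 = 24
  Spring corrosion: 3 × 3 × 4 = 36
Sorted descending: 80, 40, 36, 30, 24, 20, 16.
The fourth-highest RPN is 30 (Weld contamination).

30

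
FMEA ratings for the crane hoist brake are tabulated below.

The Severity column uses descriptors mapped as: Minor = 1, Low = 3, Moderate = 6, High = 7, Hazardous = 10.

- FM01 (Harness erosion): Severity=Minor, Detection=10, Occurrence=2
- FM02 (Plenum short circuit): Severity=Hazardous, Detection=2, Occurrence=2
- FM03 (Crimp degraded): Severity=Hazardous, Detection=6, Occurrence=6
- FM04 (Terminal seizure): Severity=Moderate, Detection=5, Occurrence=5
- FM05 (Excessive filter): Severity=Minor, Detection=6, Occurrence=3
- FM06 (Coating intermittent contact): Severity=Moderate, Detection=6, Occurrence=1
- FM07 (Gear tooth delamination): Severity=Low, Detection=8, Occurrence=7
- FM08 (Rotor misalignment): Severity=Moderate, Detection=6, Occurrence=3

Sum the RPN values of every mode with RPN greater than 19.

882

RPN = Severity × Occurrence × Detection:
  FM01: 1 × 2 × 10 = 20
  FM02: 10 × 2 × 2 = 40
  FM03: 10 × 6 × 6 = 360
  FM04: 6 × 5 × 5 = 150
  FM05: 1 × 3 × 6 = 18
  FM06: 6 × 1 × 6 = 36
  FM07: 3 × 7 × 8 = 168
  FM08: 6 × 3 × 6 = 108
RPN > 19: FM01 (20), FM02 (40), FM03 (360), FM04 (150), FM06 (36), FM07 (168), FM08 (108).
Sum: 20 + 40 + 360 + 150 + 36 + 168 + 108 = 882.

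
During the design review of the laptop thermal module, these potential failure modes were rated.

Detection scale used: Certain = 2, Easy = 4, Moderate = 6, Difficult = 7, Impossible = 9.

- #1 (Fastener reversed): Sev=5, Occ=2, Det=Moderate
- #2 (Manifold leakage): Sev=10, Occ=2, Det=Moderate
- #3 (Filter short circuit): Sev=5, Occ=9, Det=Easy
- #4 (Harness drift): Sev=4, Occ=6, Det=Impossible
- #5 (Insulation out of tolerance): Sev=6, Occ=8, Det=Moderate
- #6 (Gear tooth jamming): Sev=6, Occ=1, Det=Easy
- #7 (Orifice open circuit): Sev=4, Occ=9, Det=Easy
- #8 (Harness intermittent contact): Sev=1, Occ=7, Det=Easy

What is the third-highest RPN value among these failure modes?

180

RPN = Severity × Occurrence × Detection:
  #1: 5 × 2 × 6 = 60
  #2: 10 × 2 × 6 = 120
  #3: 5 × 9 × 4 = 180
  #4: 4 × 6 × 9 = 216
  #5: 6 × 8 × 6 = 288
  #6: 6 × 1 × 4 = 24
  #7: 4 × 9 × 4 = 144
  #8: 1 × 7 × 4 = 28
Sorted descending: 288, 216, 180, 144, 120, 60, 28, 24.
The third-highest RPN is 180 (#3).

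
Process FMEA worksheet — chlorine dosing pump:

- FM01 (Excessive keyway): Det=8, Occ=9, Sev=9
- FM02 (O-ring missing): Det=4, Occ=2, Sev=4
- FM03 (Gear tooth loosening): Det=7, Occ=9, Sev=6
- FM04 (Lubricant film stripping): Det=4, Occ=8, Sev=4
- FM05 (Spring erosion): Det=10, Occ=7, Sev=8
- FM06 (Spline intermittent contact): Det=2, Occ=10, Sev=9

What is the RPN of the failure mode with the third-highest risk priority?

378

RPN = Severity × Occurrence × Detection:
  FM01: 9 × 9 × 8 = 648
  FM02: 4 × 2 × 4 = 32
  FM03: 6 × 9 × 7 = 378
  FM04: 4 × 8 × 4 = 128
  FM05: 8 × 7 × 10 = 560
  FM06: 9 × 10 × 2 = 180
Sorted descending: 648, 560, 378, 180, 128, 32.
The third-highest RPN is 378 (FM03).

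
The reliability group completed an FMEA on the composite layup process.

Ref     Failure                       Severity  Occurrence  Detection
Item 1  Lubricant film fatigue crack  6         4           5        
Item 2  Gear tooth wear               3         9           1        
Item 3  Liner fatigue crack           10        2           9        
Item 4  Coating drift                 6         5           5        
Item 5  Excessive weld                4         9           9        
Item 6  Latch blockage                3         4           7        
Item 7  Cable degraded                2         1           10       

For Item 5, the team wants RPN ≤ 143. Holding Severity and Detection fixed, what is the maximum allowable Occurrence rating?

Item 5: S=4, O=9, D=9 → current RPN = 324.
Fixed product = 36. Need 36 × O ≤ 143, so O ≤ 143/36 = 3.97.
Maximum integer Occurrence rating = 3 (gives RPN 108; O=4 would give 144 > 143).

3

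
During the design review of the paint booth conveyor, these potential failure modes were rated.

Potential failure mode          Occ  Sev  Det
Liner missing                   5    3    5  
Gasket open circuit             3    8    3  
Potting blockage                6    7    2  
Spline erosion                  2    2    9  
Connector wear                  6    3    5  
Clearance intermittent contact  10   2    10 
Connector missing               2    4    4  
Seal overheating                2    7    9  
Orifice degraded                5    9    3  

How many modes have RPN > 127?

RPN = Severity × Occurrence × Detection:
  Liner missing: 3 × 5 × 5 = 75
  Gasket open circuit: 8 × 3 × 3 = 72
  Potting blockage: 7 × 6 × 2 = 84
  Spline erosion: 2 × 2 × 9 = 36
  Connector wear: 3 × 6 × 5 = 90
  Clearance intermittent contact: 2 × 10 × 10 = 200
  Connector missing: 4 × 2 × 4 = 32
  Seal overheating: 7 × 2 × 9 = 126
  Orifice degraded: 9 × 5 × 3 = 135
Modes with RPN > 127: Clearance intermittent contact (200), Orifice degraded (135) → 2.

2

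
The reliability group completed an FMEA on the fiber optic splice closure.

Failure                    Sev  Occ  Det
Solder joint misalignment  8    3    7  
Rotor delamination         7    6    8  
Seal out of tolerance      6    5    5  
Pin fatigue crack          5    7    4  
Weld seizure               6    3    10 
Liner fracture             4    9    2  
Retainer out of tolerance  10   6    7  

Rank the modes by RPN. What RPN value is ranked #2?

RPN = Severity × Occurrence × Detection:
  Solder joint misalignment: 8 × 3 × 7 = 168
  Rotor delamination: 7 × 6 × 8 = 336
  Seal out of tolerance: 6 × 5 × 5 = 150
  Pin fatigue crack: 5 × 7 × 4 = 140
  Weld seizure: 6 × 3 × 10 = 180
  Liner fracture: 4 × 9 × 2 = 72
  Retainer out of tolerance: 10 × 6 × 7 = 420
Sorted descending: 420, 336, 180, 168, 150, 140, 72.
The second-highest RPN is 336 (Rotor delamination).

336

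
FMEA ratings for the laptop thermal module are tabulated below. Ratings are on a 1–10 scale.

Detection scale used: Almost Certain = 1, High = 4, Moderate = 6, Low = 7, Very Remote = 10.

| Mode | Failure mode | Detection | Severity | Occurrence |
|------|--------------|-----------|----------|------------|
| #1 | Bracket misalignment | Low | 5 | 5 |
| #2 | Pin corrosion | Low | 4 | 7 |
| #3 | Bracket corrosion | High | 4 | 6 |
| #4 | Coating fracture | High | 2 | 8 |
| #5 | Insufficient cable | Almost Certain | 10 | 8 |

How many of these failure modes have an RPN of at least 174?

2

RPN = Severity × Occurrence × Detection:
  #1: 5 × 5 × 7 = 175
  #2: 4 × 7 × 7 = 196
  #3: 4 × 6 × 4 = 96
  #4: 2 × 8 × 4 = 64
  #5: 10 × 8 × 1 = 80
Modes with RPN ≥ 174: #1 (175), #2 (196) → 2.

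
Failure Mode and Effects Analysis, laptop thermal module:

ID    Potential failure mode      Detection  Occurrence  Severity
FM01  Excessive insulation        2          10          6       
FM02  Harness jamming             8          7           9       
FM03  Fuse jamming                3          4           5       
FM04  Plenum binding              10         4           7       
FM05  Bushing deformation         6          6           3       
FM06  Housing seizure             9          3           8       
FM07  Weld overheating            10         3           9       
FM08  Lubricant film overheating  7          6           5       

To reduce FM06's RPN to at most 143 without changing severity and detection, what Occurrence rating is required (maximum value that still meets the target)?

1

FM06: S=8, O=3, D=9 → current RPN = 216.
Fixed product = 72. Need 72 × O ≤ 143, so O ≤ 143/72 = 1.99.
Maximum integer Occurrence rating = 1 (gives RPN 72; O=2 would give 144 > 143).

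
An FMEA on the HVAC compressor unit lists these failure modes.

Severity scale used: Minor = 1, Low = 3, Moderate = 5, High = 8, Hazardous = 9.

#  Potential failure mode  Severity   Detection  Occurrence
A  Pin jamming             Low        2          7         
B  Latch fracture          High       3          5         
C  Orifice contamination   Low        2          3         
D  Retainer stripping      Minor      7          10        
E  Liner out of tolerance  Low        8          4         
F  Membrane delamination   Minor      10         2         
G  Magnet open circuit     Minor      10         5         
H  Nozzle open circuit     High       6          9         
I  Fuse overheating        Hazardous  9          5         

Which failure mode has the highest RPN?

H

RPN = Severity × Occurrence × Detection:
  A: 3 × 7 × 2 = 42
  B: 8 × 5 × 3 = 120
  C: 3 × 3 × 2 = 18
  D: 1 × 10 × 7 = 70
  E: 3 × 4 × 8 = 96
  F: 1 × 2 × 10 = 20
  G: 1 × 5 × 10 = 50
  H: 8 × 9 × 6 = 432
  I: 9 × 5 × 9 = 405
Highest RPN is 432 → H.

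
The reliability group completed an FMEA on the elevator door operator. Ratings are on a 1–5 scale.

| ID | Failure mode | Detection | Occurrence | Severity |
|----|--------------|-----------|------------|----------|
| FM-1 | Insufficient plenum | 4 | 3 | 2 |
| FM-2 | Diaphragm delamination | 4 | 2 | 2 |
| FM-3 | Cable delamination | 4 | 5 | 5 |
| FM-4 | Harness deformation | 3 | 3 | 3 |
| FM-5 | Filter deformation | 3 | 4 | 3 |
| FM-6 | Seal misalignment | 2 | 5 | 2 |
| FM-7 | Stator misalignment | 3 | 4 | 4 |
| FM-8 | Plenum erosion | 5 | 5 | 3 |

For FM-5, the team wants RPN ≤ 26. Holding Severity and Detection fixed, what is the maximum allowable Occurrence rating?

2

FM-5: S=3, O=4, D=3 → current RPN = 36.
Fixed product = 9. Need 9 × O ≤ 26, so O ≤ 26/9 = 2.89.
Maximum integer Occurrence rating = 2 (gives RPN 18; O=3 would give 27 > 26).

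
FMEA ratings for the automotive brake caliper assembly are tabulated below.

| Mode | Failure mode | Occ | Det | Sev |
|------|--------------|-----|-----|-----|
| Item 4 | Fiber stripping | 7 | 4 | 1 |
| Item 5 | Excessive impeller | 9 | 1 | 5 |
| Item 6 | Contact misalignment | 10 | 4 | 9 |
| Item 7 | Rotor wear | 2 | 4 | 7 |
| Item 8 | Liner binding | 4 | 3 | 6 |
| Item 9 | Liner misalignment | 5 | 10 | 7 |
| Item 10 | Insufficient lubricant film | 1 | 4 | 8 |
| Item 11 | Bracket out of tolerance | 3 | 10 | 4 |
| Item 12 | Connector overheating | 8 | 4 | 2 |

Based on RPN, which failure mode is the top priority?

Item 6

RPN = Severity × Occurrence × Detection:
  Item 4: 1 × 7 × 4 = 28
  Item 5: 5 × 9 × 1 = 45
  Item 6: 9 × 10 × 4 = 360
  Item 7: 7 × 2 × 4 = 56
  Item 8: 6 × 4 × 3 = 72
  Item 9: 7 × 5 × 10 = 350
  Item 10: 8 × 1 × 4 = 32
  Item 11: 4 × 3 × 10 = 120
  Item 12: 2 × 8 × 4 = 64
Highest RPN is 360 → Item 6.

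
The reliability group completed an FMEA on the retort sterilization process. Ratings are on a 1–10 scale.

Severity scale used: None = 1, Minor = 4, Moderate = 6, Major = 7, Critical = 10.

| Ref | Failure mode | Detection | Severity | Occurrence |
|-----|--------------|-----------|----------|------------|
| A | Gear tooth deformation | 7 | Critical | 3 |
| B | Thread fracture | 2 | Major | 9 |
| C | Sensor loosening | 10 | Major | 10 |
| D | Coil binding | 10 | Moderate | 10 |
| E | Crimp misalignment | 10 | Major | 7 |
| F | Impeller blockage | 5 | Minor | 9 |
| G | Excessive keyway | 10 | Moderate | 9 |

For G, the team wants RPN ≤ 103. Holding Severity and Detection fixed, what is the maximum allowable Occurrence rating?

G: S=6, O=9, D=10 → current RPN = 540.
Fixed product = 60. Need 60 × O ≤ 103, so O ≤ 103/60 = 1.72.
Maximum integer Occurrence rating = 1 (gives RPN 60; O=2 would give 120 > 103).

1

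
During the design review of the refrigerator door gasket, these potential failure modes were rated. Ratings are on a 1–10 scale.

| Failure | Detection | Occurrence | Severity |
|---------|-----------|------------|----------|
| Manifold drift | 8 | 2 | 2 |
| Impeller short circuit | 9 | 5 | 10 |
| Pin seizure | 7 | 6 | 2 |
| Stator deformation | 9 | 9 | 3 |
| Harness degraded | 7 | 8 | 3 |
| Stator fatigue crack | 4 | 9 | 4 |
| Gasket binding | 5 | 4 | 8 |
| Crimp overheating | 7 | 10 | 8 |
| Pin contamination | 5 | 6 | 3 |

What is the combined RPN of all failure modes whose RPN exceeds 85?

RPN = Severity × Occurrence × Detection:
  Manifold drift: 2 × 2 × 8 = 32
  Impeller short circuit: 10 × 5 × 9 = 450
  Pin seizure: 2 × 6 × 7 = 84
  Stator deformation: 3 × 9 × 9 = 243
  Harness degraded: 3 × 8 × 7 = 168
  Stator fatigue crack: 4 × 9 × 4 = 144
  Gasket binding: 8 × 4 × 5 = 160
  Crimp overheating: 8 × 10 × 7 = 560
  Pin contamination: 3 × 6 × 5 = 90
RPN > 85: Impeller short circuit (450), Stator deformation (243), Harness degraded (168), Stator fatigue crack (144), Gasket binding (160), Crimp overheating (560), Pin contamination (90).
Sum: 450 + 243 + 168 + 144 + 160 + 560 + 90 = 1815.

1815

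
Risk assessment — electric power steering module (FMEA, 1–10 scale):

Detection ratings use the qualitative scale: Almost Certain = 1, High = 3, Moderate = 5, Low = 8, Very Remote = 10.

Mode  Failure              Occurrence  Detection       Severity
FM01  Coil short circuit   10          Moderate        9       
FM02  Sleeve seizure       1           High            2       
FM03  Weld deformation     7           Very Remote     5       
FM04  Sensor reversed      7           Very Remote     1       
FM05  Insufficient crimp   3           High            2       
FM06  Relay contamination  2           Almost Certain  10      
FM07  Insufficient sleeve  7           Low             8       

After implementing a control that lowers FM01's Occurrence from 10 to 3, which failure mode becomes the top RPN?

FM07

RPN = Severity × Occurrence × Detection:
  FM01: 9 × 10 × 5 = 450
  FM02: 2 × 1 × 3 = 6
  FM03: 5 × 7 × 10 = 350
  FM04: 1 × 7 × 10 = 70
  FM05: 2 × 3 × 3 = 18
  FM06: 10 × 2 × 1 = 20
  FM07: 8 × 7 × 8 = 448
After action: FM01 → 9 × 3 × 5 = 135.
Revised RPNs: FM07=448, FM03=350, FM01=135, FM04=70, FM06=20, FM05=18, FM02=6.
Highest is now FM07 (448).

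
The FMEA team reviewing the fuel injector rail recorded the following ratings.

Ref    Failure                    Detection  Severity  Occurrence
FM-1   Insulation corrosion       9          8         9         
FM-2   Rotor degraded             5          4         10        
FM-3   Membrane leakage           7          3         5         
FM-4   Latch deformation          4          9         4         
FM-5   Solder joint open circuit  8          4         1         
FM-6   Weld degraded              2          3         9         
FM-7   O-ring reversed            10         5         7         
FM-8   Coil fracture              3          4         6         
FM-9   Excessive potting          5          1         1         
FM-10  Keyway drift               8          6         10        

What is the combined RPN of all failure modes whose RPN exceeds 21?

RPN = Severity × Occurrence × Detection:
  FM-1: 8 × 9 × 9 = 648
  FM-2: 4 × 10 × 5 = 200
  FM-3: 3 × 5 × 7 = 105
  FM-4: 9 × 4 × 4 = 144
  FM-5: 4 × 1 × 8 = 32
  FM-6: 3 × 9 × 2 = 54
  FM-7: 5 × 7 × 10 = 350
  FM-8: 4 × 6 × 3 = 72
  FM-9: 1 × 1 × 5 = 5
  FM-10: 6 × 10 × 8 = 480
RPN > 21: FM-1 (648), FM-2 (200), FM-3 (105), FM-4 (144), FM-5 (32), FM-6 (54), FM-7 (350), FM-8 (72), FM-10 (480).
Sum: 648 + 200 + 105 + 144 + 32 + 54 + 350 + 72 + 480 = 2085.

2085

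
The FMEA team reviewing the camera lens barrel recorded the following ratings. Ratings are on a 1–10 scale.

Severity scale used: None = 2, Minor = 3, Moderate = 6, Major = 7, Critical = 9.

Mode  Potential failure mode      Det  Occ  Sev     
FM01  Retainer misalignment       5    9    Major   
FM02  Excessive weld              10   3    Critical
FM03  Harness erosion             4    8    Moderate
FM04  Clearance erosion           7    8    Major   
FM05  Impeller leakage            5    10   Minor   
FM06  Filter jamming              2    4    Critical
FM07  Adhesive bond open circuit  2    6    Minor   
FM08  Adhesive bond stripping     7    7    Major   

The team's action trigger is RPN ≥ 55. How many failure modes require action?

RPN = Severity × Occurrence × Detection:
  FM01: 7 × 9 × 5 = 315
  FM02: 9 × 3 × 10 = 270
  FM03: 6 × 8 × 4 = 192
  FM04: 7 × 8 × 7 = 392
  FM05: 3 × 10 × 5 = 150
  FM06: 9 × 4 × 2 = 72
  FM07: 3 × 6 × 2 = 36
  FM08: 7 × 7 × 7 = 343
Modes with RPN ≥ 55: FM01 (315), FM02 (270), FM03 (192), FM04 (392), FM05 (150), FM06 (72), FM08 (343) → 7.

7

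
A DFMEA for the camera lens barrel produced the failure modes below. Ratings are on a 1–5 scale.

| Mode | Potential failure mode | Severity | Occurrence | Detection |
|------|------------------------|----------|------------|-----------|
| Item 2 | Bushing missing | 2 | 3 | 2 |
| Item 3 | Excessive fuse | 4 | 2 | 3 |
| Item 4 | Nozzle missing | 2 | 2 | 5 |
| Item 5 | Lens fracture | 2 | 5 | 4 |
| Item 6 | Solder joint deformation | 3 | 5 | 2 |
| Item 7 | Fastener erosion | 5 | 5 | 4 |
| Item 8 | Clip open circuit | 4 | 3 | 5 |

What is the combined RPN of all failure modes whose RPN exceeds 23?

RPN = Severity × Occurrence × Detection:
  Item 2: 2 × 3 × 2 = 12
  Item 3: 4 × 2 × 3 = 24
  Item 4: 2 × 2 × 5 = 20
  Item 5: 2 × 5 × 4 = 40
  Item 6: 3 × 5 × 2 = 30
  Item 7: 5 × 5 × 4 = 100
  Item 8: 4 × 3 × 5 = 60
RPN > 23: Item 3 (24), Item 5 (40), Item 6 (30), Item 7 (100), Item 8 (60).
Sum: 24 + 40 + 30 + 100 + 60 = 254.

254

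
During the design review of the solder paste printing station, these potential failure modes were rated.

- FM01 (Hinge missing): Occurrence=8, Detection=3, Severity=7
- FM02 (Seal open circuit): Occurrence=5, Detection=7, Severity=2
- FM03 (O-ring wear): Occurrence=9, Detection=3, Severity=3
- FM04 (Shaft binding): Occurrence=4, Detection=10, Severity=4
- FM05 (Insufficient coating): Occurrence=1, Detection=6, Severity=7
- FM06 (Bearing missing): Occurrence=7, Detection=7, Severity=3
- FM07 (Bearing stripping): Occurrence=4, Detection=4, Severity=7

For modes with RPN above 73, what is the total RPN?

668

RPN = Severity × Occurrence × Detection:
  FM01: 7 × 8 × 3 = 168
  FM02: 2 × 5 × 7 = 70
  FM03: 3 × 9 × 3 = 81
  FM04: 4 × 4 × 10 = 160
  FM05: 7 × 1 × 6 = 42
  FM06: 3 × 7 × 7 = 147
  FM07: 7 × 4 × 4 = 112
RPN > 73: FM01 (168), FM03 (81), FM04 (160), FM06 (147), FM07 (112).
Sum: 168 + 81 + 160 + 147 + 112 = 668.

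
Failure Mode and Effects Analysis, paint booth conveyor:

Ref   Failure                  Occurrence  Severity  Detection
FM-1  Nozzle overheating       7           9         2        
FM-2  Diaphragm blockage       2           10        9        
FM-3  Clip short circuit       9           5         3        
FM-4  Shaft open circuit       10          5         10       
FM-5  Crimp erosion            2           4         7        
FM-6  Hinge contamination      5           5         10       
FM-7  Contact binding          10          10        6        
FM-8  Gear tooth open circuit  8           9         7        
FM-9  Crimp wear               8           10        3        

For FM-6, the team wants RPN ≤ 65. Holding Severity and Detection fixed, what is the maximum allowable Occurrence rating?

1

FM-6: S=5, O=5, D=10 → current RPN = 250.
Fixed product = 50. Need 50 × O ≤ 65, so O ≤ 65/50 = 1.30.
Maximum integer Occurrence rating = 1 (gives RPN 50; O=2 would give 100 > 65).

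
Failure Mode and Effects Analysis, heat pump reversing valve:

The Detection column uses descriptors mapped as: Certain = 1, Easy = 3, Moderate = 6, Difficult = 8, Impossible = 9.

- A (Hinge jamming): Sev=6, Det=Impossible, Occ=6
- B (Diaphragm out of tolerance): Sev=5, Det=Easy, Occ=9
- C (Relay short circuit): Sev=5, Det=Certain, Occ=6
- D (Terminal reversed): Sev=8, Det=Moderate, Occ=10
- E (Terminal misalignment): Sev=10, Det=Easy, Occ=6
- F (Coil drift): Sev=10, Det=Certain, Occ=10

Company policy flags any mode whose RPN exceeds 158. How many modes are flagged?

RPN = Severity × Occurrence × Detection:
  A: 6 × 6 × 9 = 324
  B: 5 × 9 × 3 = 135
  C: 5 × 6 × 1 = 30
  D: 8 × 10 × 6 = 480
  E: 10 × 6 × 3 = 180
  F: 10 × 10 × 1 = 100
Modes with RPN > 158: A (324), D (480), E (180) → 3.

3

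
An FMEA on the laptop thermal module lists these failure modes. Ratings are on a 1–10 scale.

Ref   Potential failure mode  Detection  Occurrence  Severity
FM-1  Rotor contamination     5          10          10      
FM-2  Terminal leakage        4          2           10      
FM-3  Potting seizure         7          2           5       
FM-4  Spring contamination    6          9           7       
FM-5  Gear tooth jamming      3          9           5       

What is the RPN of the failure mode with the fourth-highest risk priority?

RPN = Severity × Occurrence × Detection:
  FM-1: 10 × 10 × 5 = 500
  FM-2: 10 × 2 × 4 = 80
  FM-3: 5 × 2 × 7 = 70
  FM-4: 7 × 9 × 6 = 378
  FM-5: 5 × 9 × 3 = 135
Sorted descending: 500, 378, 135, 80, 70.
The fourth-highest RPN is 80 (FM-2).

80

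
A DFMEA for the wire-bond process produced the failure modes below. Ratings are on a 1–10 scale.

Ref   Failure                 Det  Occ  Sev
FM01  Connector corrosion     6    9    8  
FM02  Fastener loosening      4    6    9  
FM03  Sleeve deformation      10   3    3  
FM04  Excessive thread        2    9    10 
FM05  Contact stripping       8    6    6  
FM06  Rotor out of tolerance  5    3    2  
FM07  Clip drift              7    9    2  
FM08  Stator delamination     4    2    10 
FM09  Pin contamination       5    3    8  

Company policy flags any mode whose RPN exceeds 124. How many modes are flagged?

5

RPN = Severity × Occurrence × Detection:
  FM01: 8 × 9 × 6 = 432
  FM02: 9 × 6 × 4 = 216
  FM03: 3 × 3 × 10 = 90
  FM04: 10 × 9 × 2 = 180
  FM05: 6 × 6 × 8 = 288
  FM06: 2 × 3 × 5 = 30
  FM07: 2 × 9 × 7 = 126
  FM08: 10 × 2 × 4 = 80
  FM09: 8 × 3 × 5 = 120
Modes with RPN > 124: FM01 (432), FM02 (216), FM04 (180), FM05 (288), FM07 (126) → 5.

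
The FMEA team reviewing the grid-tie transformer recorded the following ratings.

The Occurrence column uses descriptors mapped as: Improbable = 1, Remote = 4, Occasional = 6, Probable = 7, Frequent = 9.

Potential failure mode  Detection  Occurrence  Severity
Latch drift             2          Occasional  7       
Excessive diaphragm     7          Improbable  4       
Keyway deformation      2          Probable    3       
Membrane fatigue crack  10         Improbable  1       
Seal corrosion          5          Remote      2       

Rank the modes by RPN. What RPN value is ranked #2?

42

RPN = Severity × Occurrence × Detection:
  Latch drift: 7 × 6 × 2 = 84
  Excessive diaphragm: 4 × 1 × 7 = 28
  Keyway deformation: 3 × 7 × 2 = 42
  Membrane fatigue crack: 1 × 1 × 10 = 10
  Seal corrosion: 2 × 4 × 5 = 40
Sorted descending: 84, 42, 40, 28, 10.
The second-highest RPN is 42 (Keyway deformation).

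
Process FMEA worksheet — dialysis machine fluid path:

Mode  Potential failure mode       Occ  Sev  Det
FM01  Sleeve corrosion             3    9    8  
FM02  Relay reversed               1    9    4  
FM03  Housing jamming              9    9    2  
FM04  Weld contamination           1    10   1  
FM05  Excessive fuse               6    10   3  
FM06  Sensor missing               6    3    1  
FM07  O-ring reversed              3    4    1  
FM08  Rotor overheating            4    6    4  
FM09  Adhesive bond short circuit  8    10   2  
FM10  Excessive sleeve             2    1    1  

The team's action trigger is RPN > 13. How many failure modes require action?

RPN = Severity × Occurrence × Detection:
  FM01: 9 × 3 × 8 = 216
  FM02: 9 × 1 × 4 = 36
  FM03: 9 × 9 × 2 = 162
  FM04: 10 × 1 × 1 = 10
  FM05: 10 × 6 × 3 = 180
  FM06: 3 × 6 × 1 = 18
  FM07: 4 × 3 × 1 = 12
  FM08: 6 × 4 × 4 = 96
  FM09: 10 × 8 × 2 = 160
  FM10: 1 × 2 × 1 = 2
Modes with RPN > 13: FM01 (216), FM02 (36), FM03 (162), FM05 (180), FM06 (18), FM08 (96), FM09 (160) → 7.

7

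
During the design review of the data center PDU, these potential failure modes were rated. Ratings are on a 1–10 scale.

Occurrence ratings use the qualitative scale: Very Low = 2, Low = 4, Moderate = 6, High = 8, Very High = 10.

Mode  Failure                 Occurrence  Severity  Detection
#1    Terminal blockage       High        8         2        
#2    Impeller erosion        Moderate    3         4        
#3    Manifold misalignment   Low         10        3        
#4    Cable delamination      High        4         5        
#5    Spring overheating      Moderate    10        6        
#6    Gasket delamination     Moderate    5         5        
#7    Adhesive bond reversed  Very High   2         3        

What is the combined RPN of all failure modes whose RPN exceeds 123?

798

RPN = Severity × Occurrence × Detection:
  #1: 8 × 8 × 2 = 128
  #2: 3 × 6 × 4 = 72
  #3: 10 × 4 × 3 = 120
  #4: 4 × 8 × 5 = 160
  #5: 10 × 6 × 6 = 360
  #6: 5 × 6 × 5 = 150
  #7: 2 × 10 × 3 = 60
RPN > 123: #1 (128), #4 (160), #5 (360), #6 (150).
Sum: 128 + 160 + 360 + 150 = 798.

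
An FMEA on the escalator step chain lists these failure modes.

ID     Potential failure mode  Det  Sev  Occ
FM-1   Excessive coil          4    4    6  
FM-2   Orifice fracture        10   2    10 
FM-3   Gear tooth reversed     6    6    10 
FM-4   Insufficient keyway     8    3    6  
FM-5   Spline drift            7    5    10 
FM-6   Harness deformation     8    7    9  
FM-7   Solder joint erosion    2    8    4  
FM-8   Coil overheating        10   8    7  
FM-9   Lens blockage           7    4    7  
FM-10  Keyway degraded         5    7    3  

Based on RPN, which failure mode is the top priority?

RPN = Severity × Occurrence × Detection:
  FM-1: 4 × 6 × 4 = 96
  FM-2: 2 × 10 × 10 = 200
  FM-3: 6 × 10 × 6 = 360
  FM-4: 3 × 6 × 8 = 144
  FM-5: 5 × 10 × 7 = 350
  FM-6: 7 × 9 × 8 = 504
  FM-7: 8 × 4 × 2 = 64
  FM-8: 8 × 7 × 10 = 560
  FM-9: 4 × 7 × 7 = 196
  FM-10: 7 × 3 × 5 = 105
Highest RPN is 560 → FM-8.

FM-8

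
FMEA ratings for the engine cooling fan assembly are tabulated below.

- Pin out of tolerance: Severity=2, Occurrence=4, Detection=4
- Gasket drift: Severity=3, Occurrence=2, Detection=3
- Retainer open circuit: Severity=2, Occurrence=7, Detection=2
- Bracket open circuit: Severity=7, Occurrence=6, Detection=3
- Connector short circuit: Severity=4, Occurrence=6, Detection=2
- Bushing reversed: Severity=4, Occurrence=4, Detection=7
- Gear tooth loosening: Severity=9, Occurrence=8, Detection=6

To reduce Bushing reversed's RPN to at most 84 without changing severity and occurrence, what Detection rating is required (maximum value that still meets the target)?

Bushing reversed: S=4, O=4, D=7 → current RPN = 112.
Fixed product = 16. Need 16 × D ≤ 84, so D ≤ 84/16 = 5.25.
Maximum integer Detection rating = 5 (gives RPN 80; D=6 would give 96 > 84).

5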